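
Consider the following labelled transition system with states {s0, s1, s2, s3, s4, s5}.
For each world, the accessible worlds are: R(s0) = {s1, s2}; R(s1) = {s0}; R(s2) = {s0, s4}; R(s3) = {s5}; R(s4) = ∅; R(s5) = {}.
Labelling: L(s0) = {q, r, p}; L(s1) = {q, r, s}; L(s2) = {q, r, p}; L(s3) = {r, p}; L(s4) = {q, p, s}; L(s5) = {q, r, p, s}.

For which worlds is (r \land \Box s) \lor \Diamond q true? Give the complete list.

Let φ = (r \land \Box s) \lor \Diamond q. Evaluate φ at each world:
  s0 (successors {s1, s2}): φ is true.
  s1 (successors {s0}): φ is true.
  s2 (successors {s0, s4}): φ is true.
  s3 (successors {s5}): φ is true.
  s4 (successors ∅): φ is false.
  s5 (successors ∅): φ is true.
For instance, at s0:
  At s0: r \land \Box s is false, \Diamond q is true, so (r \land \Box s) \lor \Diamond q is true.
    At s0: r is true, \Box s is false, so r \land \Box s is false.
      At s0: \Box s requires s at every successor {s1, s2}.
        s fails at s2, so \Box s is false at s0.
    At s0: \Diamond q requires q at some successor in {s1, s2}.
      q holds at s1, so \Diamond q is true at s0.
Satisfying worlds: {s0, s1, s2, s3, s5}

s0, s1, s2, s3, s5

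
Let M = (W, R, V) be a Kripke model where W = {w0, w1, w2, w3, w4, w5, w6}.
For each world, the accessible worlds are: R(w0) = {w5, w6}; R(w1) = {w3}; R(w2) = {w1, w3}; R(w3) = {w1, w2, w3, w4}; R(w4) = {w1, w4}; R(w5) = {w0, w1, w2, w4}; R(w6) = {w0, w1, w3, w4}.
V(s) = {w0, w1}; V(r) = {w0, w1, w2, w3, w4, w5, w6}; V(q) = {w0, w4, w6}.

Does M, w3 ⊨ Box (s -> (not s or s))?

Yes

At w3: Box (s -> (not s or s)) requires s -> (not s or s) at every successor {w1, w2, w3, w4}.
  At w1: s -> (not s or s) is true.
  At w2: s -> (not s or s) is true.
  At w3: s -> (not s or s) is true.
  At w4: s -> (not s or s) is true.
So Box (s -> (not s or s)) is true at w3.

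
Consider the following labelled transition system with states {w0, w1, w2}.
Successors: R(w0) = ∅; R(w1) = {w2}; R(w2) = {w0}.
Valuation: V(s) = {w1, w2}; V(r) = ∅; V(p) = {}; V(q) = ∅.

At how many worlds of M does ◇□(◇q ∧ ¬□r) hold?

Recall that □ψ holds at a world iff ψ holds at every accessible world, and ◇ψ holds iff ψ holds at some accessible world.
Let φ = ◇□(◇q ∧ ¬□r). Evaluate φ at each world:
  w0 (successors ∅): φ is false.
  w1 (successors {w2}): φ is false.
  w2 (successors {w0}): φ is true.
For instance, at w2:
  At w2: ◇□(◇q ∧ ¬□r) requires □(◇q ∧ ¬□r) at some successor in {w0}.
    □(◇q ∧ ¬□r) holds at w0, so ◇□(◇q ∧ ¬□r) is true at w2.
      At w0: no accessible worlds, so □(◇q ∧ ¬□r) holds vacuously.
Satisfying worlds: {w2}

1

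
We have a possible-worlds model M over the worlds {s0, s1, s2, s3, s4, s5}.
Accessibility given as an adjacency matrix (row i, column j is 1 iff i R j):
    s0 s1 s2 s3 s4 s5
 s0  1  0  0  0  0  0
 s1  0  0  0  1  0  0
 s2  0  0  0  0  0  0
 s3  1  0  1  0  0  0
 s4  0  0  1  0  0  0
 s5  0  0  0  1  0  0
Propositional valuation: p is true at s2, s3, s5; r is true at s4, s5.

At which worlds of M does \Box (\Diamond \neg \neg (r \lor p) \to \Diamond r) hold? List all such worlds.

Recall that \Box ψ holds at a world iff ψ holds at every accessible world, and \Diamond ψ holds iff ψ holds at some accessible world.
Let φ = \Box (\Diamond \neg \neg (r \lor p) \to \Diamond r). Evaluate φ at each world:
  s0 (successors {s0}): φ is true.
  s1 (successors {s3}): φ is false.
  s2 (successors ∅): φ is true.
  s3 (successors {s0, s2}): φ is true.
  s4 (successors {s2}): φ is true.
  s5 (successors {s3}): φ is false.
For instance, at s3:
  At s3: \Box (\Diamond \neg \neg (r \lor p) \to \Diamond r) requires \Diamond \neg \neg (r \lor p) \to \Diamond r at every successor {s0, s2}.
      At s0: \Diamond \neg \neg (r \lor p) is false, \Diamond r is false, so \Diamond \neg \neg (r \lor p) \to \Diamond r is true.
      At s2: \Diamond \neg \neg (r \lor p) is false, \Diamond r is false, so \Diamond \neg \neg (r \lor p) \to \Diamond r is true.
  So \Box (\Diamond \neg \neg (r \lor p) \to \Diamond r) is true at s3.
Satisfying worlds: {s0, s2, s3, s4}

s0, s2, s3, s4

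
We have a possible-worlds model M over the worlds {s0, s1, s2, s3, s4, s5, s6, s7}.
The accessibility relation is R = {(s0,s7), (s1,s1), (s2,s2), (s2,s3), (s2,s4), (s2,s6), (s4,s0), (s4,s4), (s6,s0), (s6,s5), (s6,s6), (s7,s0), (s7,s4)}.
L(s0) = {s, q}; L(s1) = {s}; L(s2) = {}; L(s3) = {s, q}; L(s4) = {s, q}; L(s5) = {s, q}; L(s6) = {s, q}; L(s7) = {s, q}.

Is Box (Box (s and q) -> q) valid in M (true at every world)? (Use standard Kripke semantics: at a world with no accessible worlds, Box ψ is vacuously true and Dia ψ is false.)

Yes

Let φ = Box (Box (s and q) -> q). Evaluate φ at each world:
  s0 (successors {s7}): φ is true.
  s1 (successors {s1}): φ is true.
  s2 (successors {s2, s3, s4, s6}): φ is true.
  s3 (successors ∅): φ is true.
  s4 (successors {s0, s4}): φ is true.
  s5 (successors ∅): φ is true.
  s6 (successors {s0, s5, s6}): φ is true.
  s7 (successors {s0, s4}): φ is true.
For instance, at s1:
  At s1: Box (Box (s and q) -> q) requires Box (s and q) -> q at every successor {s1}.
      At s1: Box (s and q) is false, q is false, so Box (s and q) -> q is true.
  So Box (Box (s and q) -> q) is true at s1.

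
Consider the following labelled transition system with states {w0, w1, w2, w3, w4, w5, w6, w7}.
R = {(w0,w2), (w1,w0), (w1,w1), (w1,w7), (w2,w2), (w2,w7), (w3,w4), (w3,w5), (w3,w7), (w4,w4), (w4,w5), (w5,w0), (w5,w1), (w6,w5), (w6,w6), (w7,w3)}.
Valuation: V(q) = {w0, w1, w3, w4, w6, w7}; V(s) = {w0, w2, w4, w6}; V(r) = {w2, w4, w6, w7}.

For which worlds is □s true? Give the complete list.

Let φ = □s. Evaluate φ at each world:
  w0 (successors {w2}): φ is true.
  w1 (successors {w0, w1, w7}): φ is false.
  w2 (successors {w2, w7}): φ is false.
  w3 (successors {w4, w5, w7}): φ is false.
  w4 (successors {w4, w5}): φ is false.
  w5 (successors {w0, w1}): φ is false.
  w6 (successors {w5, w6}): φ is false.
  w7 (successors {w3}): φ is false.
For instance, at w4:
  At w4: □s requires s at every successor {w4, w5}.
    s fails at w5, so □s is false at w4.
Satisfying worlds: {w0}

w0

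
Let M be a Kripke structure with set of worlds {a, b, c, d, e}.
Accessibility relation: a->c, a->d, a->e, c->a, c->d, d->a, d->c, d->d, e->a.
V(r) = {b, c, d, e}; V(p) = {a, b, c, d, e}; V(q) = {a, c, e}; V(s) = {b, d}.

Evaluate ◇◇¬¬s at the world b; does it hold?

No

At b: no accessible worlds, so ◇◇¬¬s is false.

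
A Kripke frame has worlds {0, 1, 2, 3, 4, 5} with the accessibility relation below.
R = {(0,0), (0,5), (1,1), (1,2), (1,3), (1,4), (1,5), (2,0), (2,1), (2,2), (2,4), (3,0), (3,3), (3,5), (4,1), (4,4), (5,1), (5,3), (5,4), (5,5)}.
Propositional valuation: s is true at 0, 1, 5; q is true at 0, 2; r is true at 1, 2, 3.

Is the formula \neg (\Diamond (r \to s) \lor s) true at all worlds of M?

No

Recall that \Diamond ψ holds at a world iff ψ holds at some accessible world.
Let φ = \neg (\Diamond (r \to s) \lor s). Evaluate φ at each world:
  0 (successors {0, 5}): φ is false.
  1 (successors {1, 2, 3, 4, 5}): φ is false.
  2 (successors {0, 1, 2, 4}): φ is false.
  3 (successors {0, 3, 5}): φ is false.
  4 (successors {1, 4}): φ is false.
  5 (successors {1, 3, 4, 5}): φ is false.
Detail at 0 (counterexample):
  At 0: \Diamond (r \to s) \lor s is true, so \neg (\Diamond (r \to s) \lor s) is false.
    At 0: \Diamond (r \to s) is true, s is true, so \Diamond (r \to s) \lor s is true.
      At 0: \Diamond (r \to s) requires r \to s at some successor in {0, 5}.
        r \to s holds at 0, so \Diamond (r \to s) is true at 0.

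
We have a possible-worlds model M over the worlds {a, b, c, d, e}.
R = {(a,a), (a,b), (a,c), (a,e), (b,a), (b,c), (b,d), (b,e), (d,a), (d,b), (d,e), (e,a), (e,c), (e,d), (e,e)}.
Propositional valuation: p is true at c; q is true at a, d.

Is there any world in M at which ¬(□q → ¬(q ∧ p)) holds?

No

Let φ = ¬(□q → ¬(q ∧ p)). Evaluate φ at each world:
  a (successors {a, b, c, e}): φ is false.
  b (successors {a, c, d, e}): φ is false.
  c (successors ∅): φ is false.
  d (successors {a, b, e}): φ is false.
  e (successors {a, c, d, e}): φ is false.
For instance, at e:
  At e: □q → ¬(q ∧ p) is true, so ¬(□q → ¬(q ∧ p)) is false.
    At e: □q is false, ¬(q ∧ p) is true, so □q → ¬(q ∧ p) is true.
      At e: □q requires q at every successor {a, c, d, e}.
        q fails at c, so □q is false at e.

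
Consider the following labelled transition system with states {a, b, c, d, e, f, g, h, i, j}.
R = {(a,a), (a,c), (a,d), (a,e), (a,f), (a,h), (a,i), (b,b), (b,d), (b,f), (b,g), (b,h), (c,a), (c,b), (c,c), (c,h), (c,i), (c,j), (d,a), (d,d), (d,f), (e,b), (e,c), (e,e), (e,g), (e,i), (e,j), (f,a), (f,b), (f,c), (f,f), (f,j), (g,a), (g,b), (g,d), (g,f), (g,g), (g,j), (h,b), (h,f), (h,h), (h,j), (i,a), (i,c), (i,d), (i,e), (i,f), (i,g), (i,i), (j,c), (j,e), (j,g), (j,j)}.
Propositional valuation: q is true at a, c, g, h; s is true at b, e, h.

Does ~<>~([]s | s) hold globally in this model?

Recall that []ψ holds at a world iff ψ holds at every accessible world, and <>ψ holds iff ψ holds at some accessible world.
Let φ = ~<>~([]s | s). Evaluate φ at each world:
  a (successors {a, c, d, e, f, h, i}): φ is false.
  b (successors {b, d, f, g, h}): φ is false.
  c (successors {a, b, c, h, i, j}): φ is false.
  d (successors {a, d, f}): φ is false.
  e (successors {b, c, e, g, i, j}): φ is false.
  f (successors {a, b, c, f, j}): φ is false.
  g (successors {a, b, d, f, g, j}): φ is false.
  h (successors {b, f, h, j}): φ is false.
  i (successors {a, c, d, e, f, g, i}): φ is false.
  j (successors {c, e, g, j}): φ is false.
Detail at a (counterexample):
  At a: <>~([]s | s) is true, so ~<>~([]s | s) is false.
    At a: <>~([]s | s) requires ~([]s | s) at some successor in {a, c, d, e, f, h, i}.
      ~([]s | s) holds at a, so <>~([]s | s) is true at a.

No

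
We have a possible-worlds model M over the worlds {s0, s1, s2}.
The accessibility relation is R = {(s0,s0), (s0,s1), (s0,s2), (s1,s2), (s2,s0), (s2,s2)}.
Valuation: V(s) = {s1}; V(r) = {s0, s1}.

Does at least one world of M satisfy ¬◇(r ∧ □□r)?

Yes

Let φ = ¬◇(r ∧ □□r). Evaluate φ at each world:
  s0 (successors {s0, s1, s2}): φ is true.
  s1 (successors {s2}): φ is true.
  s2 (successors {s0, s2}): φ is true.
Detail at s0 (witness):
  At s0: ◇(r ∧ □□r) is false, so ¬◇(r ∧ □□r) is true.
    At s0: ◇(r ∧ □□r) requires r ∧ □□r at some successor in {s0, s1, s2}.
      At s0: r ∧ □□r is false.
      At s1: r ∧ □□r is false.
      At s2: r ∧ □□r is false.
    So ◇(r ∧ □□r) is false at s0.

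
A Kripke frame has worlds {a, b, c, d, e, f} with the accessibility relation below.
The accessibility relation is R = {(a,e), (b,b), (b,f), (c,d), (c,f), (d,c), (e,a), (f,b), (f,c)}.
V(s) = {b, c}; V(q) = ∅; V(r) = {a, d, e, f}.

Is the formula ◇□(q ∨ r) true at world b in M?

At b: ◇□(q ∨ r) requires □(q ∨ r) at some successor in {b, f}.
  At b: □(q ∨ r) is false.
  At f: □(q ∨ r) is false.
So ◇□(q ∨ r) is false at b.

No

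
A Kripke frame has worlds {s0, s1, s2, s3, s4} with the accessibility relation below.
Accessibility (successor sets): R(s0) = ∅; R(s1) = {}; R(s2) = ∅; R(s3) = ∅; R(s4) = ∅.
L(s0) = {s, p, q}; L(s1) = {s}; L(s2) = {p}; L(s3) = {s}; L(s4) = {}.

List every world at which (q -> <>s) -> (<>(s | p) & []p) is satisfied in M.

s0

Let φ = (q -> <>s) -> (<>(s | p) & []p). Evaluate φ at each world:
  s0 (successors ∅): φ is true.
  s1 (successors ∅): φ is false.
  s2 (successors ∅): φ is false.
  s3 (successors ∅): φ is false.
  s4 (successors ∅): φ is false.
For instance, at s1:
  At s1: q -> <>s is true, <>(s | p) & []p is false, so (q -> <>s) -> (<>(s | p) & []p) is false.
    At s1: q is false, <>s is false, so q -> <>s is true.
      At s1: no accessible worlds, so <>s is false.
    At s1: <>(s | p) is false, []p is true, so <>(s | p) & []p is false.
      At s1: no accessible worlds, so <>(s | p) is false.
      At s1: no accessible worlds, so []p holds vacuously.
Satisfying worlds: {s0}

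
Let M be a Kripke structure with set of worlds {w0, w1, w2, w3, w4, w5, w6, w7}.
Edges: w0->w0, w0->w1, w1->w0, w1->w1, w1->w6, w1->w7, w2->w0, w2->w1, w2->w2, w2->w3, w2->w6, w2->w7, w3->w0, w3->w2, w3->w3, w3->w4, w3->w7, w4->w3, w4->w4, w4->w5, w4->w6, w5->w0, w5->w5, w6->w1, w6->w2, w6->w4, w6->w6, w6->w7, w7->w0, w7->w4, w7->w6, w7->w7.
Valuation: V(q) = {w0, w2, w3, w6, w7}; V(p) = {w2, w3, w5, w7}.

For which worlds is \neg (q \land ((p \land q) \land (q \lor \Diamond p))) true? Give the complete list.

w0, w1, w4, w5, w6

Recall that \Diamond ψ holds at a world iff ψ holds at some accessible world.
Let φ = \neg (q \land ((p \land q) \land (q \lor \Diamond p))). Evaluate φ at each world:
  w0 (successors {w0, w1}): φ is true.
  w1 (successors {w0, w1, w6, w7}): φ is true.
  w2 (successors {w0, w1, w2, w3, w6, w7}): φ is false.
  w3 (successors {w0, w2, w3, w4, w7}): φ is false.
  w4 (successors {w3, w4, w5, w6}): φ is true.
  w5 (successors {w0, w5}): φ is true.
  w6 (successors {w1, w2, w4, w6, w7}): φ is true.
  w7 (successors {w0, w4, w6, w7}): φ is false.
For instance, at w3:
  At w3: q \land ((p \land q) \land (q \lor \Diamond p)) is true, so \neg (q \land ((p \land q) \land (q \lor \Diamond p))) is false.
    At w3: q is true, (p \land q) \land (q \lor \Diamond p) is true, so q \land ((p \land q) \land (q \lor \Diamond p)) is true.
      At w3: p \land q is true, q \lor \Diamond p is true, so (p \land q) \land (q \lor \Diamond p) is true.
Satisfying worlds: {w0, w1, w4, w5, w6}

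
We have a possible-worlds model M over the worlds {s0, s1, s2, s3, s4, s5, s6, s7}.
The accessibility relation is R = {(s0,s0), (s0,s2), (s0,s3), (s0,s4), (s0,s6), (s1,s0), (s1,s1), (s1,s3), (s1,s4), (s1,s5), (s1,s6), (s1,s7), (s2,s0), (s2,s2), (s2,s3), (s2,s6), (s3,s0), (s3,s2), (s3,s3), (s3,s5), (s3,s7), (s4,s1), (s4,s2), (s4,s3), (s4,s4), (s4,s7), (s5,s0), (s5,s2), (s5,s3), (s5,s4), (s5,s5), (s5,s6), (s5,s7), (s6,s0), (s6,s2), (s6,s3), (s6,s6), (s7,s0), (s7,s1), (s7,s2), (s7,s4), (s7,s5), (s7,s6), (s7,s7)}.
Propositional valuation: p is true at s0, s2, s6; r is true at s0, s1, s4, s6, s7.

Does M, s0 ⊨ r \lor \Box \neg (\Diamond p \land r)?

Recall that \Box ψ holds at a world iff ψ holds at every accessible world, and \Diamond ψ holds iff ψ holds at some accessible world.
At s0: r is true, \Box \neg (\Diamond p \land r) is false, so r \lor \Box \neg (\Diamond p \land r) is true.
  At s0: \Box \neg (\Diamond p \land r) requires \neg (\Diamond p \land r) at every successor {s0, s2, s3, s4, s6}.
    \neg (\Diamond p \land r) fails at s0, so \Box \neg (\Diamond p \land r) is false at s0.
      At s0: \Diamond p \land r is true, so \neg (\Diamond p \land r) is false.

Yes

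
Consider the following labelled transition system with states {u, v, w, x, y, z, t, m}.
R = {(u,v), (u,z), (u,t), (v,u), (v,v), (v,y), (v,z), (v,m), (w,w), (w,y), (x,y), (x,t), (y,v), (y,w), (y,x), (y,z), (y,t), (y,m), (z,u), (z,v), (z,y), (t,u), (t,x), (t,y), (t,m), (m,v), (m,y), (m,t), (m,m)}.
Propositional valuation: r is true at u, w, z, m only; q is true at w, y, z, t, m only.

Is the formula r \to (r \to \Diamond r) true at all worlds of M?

Let φ = r \to (r \to \Diamond r). Evaluate φ at each world:
  u (successors {v, z, t}): φ is true.
  v (successors {u, v, y, z, m}): φ is true.
  w (successors {w, y}): φ is true.
  x (successors {y, t}): φ is true.
  y (successors {v, w, x, z, t, m}): φ is true.
  z (successors {u, v, y}): φ is true.
  t (successors {u, x, y, m}): φ is true.
  m (successors {v, y, t, m}): φ is true.
For instance, at z:
  At z: r is true, r \to \Diamond r is true, so r \to (r \to \Diamond r) is true.
    At z: r is true, \Diamond r is true, so r \to \Diamond r is true.
      At z: \Diamond r requires r at some successor in {u, v, y}.
        r holds at u, so \Diamond r is true at z.

Yes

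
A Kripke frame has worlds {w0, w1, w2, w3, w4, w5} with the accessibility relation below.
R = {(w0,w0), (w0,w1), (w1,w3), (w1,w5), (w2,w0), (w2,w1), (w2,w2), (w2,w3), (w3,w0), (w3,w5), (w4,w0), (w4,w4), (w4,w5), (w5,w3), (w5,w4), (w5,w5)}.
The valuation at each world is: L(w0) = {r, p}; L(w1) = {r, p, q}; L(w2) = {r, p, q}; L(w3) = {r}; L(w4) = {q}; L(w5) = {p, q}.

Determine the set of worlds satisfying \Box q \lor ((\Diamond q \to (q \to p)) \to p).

Let φ = \Box q \lor ((\Diamond q \to (q \to p)) \to p). Evaluate φ at each world:
  w0 (successors {w0, w1}): φ is true.
  w1 (successors {w3, w5}): φ is true.
  w2 (successors {w0, w1, w2, w3}): φ is true.
  w3 (successors {w0, w5}): φ is false.
  w4 (successors {w0, w4, w5}): φ is true.
  w5 (successors {w3, w4, w5}): φ is true.
For instance, at w4:
  At w4: \Box q is false, (\Diamond q \to (q \to p)) \to p is true, so \Box q \lor ((\Diamond q \to (q \to p)) \to p) is true.
    At w4: \Box q requires q at every successor {w0, w4, w5}.
      q fails at w0, so \Box q is false at w4.
    At w4: \Diamond q \to (q \to p) is false, p is false, so (\Diamond q \to (q \to p)) \to p is true.
      At w4: \Diamond q is true, q \to p is false, so \Diamond q \to (q \to p) is false.
Satisfying worlds: {w0, w1, w2, w4, w5}

w0, w1, w2, w4, w5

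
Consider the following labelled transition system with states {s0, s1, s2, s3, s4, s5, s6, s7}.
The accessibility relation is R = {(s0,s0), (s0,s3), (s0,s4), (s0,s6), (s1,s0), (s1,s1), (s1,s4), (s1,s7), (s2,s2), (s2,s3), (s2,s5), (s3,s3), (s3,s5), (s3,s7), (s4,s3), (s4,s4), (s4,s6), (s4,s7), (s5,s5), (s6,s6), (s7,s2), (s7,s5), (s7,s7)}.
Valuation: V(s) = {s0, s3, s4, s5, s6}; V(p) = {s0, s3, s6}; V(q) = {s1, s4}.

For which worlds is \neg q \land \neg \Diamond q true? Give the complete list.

s2, s3, s5, s6, s7

Let φ = \neg q \land \neg \Diamond q. Evaluate φ at each world:
  s0 (successors {s0, s3, s4, s6}): φ is false.
  s1 (successors {s0, s1, s4, s7}): φ is false.
  s2 (successors {s2, s3, s5}): φ is true.
  s3 (successors {s3, s5, s7}): φ is true.
  s4 (successors {s3, s4, s6, s7}): φ is false.
  s5 (successors {s5}): φ is true.
  s6 (successors {s6}): φ is true.
  s7 (successors {s2, s5, s7}): φ is true.
For instance, at s7:
  At s7: \neg q is true, \neg \Diamond q is true, so \neg q \land \neg \Diamond q is true.
    At s7: \Diamond q is false, so \neg \Diamond q is true.
      At s7: \Diamond q requires q at some successor in {s2, s5, s7}.
        At s2: q is false.
        At s5: q is false.
        At s7: q is false.
      So \Diamond q is false at s7.
Satisfying worlds: {s2, s3, s5, s6, s7}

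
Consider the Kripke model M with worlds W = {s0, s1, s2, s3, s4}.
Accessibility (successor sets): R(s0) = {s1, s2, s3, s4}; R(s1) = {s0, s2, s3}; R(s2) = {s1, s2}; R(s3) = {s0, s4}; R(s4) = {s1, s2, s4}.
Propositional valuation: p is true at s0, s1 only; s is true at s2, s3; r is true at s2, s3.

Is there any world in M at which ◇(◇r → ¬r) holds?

Let φ = ◇(◇r → ¬r). Evaluate φ at each world:
  s0 (successors {s1, s2, s3, s4}): φ is true.
  s1 (successors {s0, s2, s3}): φ is true.
  s2 (successors {s1, s2}): φ is true.
  s3 (successors {s0, s4}): φ is true.
  s4 (successors {s1, s2, s4}): φ is true.
Detail at s0 (witness):
  At s0: ◇(◇r → ¬r) requires ◇r → ¬r at some successor in {s1, s2, s3, s4}.
    ◇r → ¬r holds at s1, so ◇(◇r → ¬r) is true at s0.
      At s1: ◇r is true, ¬r is true, so ◇r → ¬r is true.

Yes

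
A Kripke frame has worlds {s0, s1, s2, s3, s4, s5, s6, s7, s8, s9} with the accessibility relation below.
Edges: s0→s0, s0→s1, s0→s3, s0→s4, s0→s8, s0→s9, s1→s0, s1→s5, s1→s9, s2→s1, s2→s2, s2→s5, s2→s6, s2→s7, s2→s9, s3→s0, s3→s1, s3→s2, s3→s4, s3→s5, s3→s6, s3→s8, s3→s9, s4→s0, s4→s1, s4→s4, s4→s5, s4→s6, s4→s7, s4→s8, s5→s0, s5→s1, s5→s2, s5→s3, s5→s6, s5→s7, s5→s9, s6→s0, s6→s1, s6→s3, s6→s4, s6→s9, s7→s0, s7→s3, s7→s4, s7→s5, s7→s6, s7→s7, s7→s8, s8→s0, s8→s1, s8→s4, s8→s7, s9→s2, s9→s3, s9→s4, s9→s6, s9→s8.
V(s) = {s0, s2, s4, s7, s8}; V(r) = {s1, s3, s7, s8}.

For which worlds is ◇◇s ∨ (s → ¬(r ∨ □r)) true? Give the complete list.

Let φ = ◇◇s ∨ (s → ¬(r ∨ □r)). Evaluate φ at each world:
  s0 (successors {s0, s1, s3, s4, s8, s9}): φ is true.
  s1 (successors {s0, s5, s9}): φ is true.
  s2 (successors {s1, s2, s5, s6, s7, s9}): φ is true.
  s3 (successors {s0, s1, s2, s4, s5, s6, s8, s9}): φ is true.
  s4 (successors {s0, s1, s4, s5, s6, s7, s8}): φ is true.
  s5 (successors {s0, s1, s2, s3, s6, s7, s9}): φ is true.
  s6 (successors {s0, s1, s3, s4, s9}): φ is true.
  s7 (successors {s0, s3, s4, s5, s6, s7, s8}): φ is true.
  s8 (successors {s0, s1, s4, s7}): φ is true.
  s9 (successors {s2, s3, s4, s6, s8}): φ is true.
For instance, at s3:
  At s3: ◇◇s is true, s → ¬(r ∨ □r) is true, so ◇◇s ∨ (s → ¬(r ∨ □r)) is true.
    At s3: ◇◇s requires ◇s at some successor in {s0, s1, s2, s4, s5, s6, s8, s9}.
      ◇s holds at s0, so ◇◇s is true at s3.
    At s3: s is false, ¬(r ∨ □r) is false, so s → ¬(r ∨ □r) is true.
      At s3: r ∨ □r is true, so ¬(r ∨ □r) is false.
Satisfying worlds: {s0, s1, s2, s3, s4, s5, s6, s7, s8, s9}

s0, s1, s2, s3, s4, s5, s6, s7, s8, s9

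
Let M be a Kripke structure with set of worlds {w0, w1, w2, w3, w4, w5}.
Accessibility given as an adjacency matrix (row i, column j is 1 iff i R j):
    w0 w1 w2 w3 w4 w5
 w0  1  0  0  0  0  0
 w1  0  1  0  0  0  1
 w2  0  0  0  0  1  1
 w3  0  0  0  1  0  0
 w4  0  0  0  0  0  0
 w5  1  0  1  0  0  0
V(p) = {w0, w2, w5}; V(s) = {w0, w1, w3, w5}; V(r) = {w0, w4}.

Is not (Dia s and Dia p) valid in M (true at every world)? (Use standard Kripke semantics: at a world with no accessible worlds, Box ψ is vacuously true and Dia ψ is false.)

No

Let φ = not (Dia s and Dia p). Evaluate φ at each world:
  w0 (successors {w0}): φ is false.
  w1 (successors {w1, w5}): φ is false.
  w2 (successors {w4, w5}): φ is false.
  w3 (successors {w3}): φ is true.
  w4 (successors ∅): φ is true.
  w5 (successors {w0, w2}): φ is false.
Detail at w0 (counterexample):
  At w0: Dia s and Dia p is true, so not (Dia s and Dia p) is false.
    At w0: Dia s is true, Dia p is true, so Dia s and Dia p is true.
      At w0: Dia s requires s at some successor in {w0}.
        s holds at w0, so Dia s is true at w0.
      At w0: Dia p requires p at some successor in {w0}.
        p holds at w0, so Dia p is true at w0.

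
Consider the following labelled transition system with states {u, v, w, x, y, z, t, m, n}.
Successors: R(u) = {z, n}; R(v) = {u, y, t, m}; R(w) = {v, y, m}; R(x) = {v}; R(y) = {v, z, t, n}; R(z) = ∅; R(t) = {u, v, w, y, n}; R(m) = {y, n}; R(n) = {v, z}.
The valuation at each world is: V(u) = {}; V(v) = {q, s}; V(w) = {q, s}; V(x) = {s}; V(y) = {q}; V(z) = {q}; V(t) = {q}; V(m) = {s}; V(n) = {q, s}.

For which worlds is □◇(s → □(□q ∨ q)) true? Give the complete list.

Let φ = □◇(s → □(□q ∨ q)). Evaluate φ at each world:
  u (successors {z, n}): φ is false.
  v (successors {u, y, t, m}): φ is true.
  w (successors {v, y, m}): φ is true.
  x (successors {v}): φ is true.
  y (successors {v, z, t, n}): φ is false.
  z (successors ∅): φ is true.
  t (successors {u, v, w, y, n}): φ is true.
  m (successors {y, n}): φ is true.
  n (successors {v, z}): φ is false.
For instance, at m:
  At m: □◇(s → □(□q ∨ q)) requires ◇(s → □(□q ∨ q)) at every successor {y, n}.
      At y: ◇(s → □(□q ∨ q)) requires s → □(□q ∨ q) at some successor in {v, z, t, n}.
        s → □(□q ∨ q) holds at v, so ◇(s → □(□q ∨ q)) is true at y.
      At n: ◇(s → □(□q ∨ q)) requires s → □(□q ∨ q) at some successor in {v, z}.
        s → □(□q ∨ q) holds at v, so ◇(s → □(□q ∨ q)) is true at n.
  So □◇(s → □(□q ∨ q)) is true at m.
Satisfying worlds: {v, w, x, z, t, m}

v, w, x, z, t, m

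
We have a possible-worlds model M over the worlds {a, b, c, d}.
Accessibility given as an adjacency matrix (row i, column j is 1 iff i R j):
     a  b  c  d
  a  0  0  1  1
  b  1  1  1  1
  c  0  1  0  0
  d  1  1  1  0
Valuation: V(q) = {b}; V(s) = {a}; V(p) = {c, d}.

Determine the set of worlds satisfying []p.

a

Let φ = []p. Evaluate φ at each world:
  a (successors {c, d}): φ is true.
  b (successors {a, b, c, d}): φ is false.
  c (successors {b}): φ is false.
  d (successors {a, b, c}): φ is false.
For instance, at b:
  At b: []p requires p at every successor {a, b, c, d}.
    p fails at a, so []p is false at b.
Satisfying worlds: {a}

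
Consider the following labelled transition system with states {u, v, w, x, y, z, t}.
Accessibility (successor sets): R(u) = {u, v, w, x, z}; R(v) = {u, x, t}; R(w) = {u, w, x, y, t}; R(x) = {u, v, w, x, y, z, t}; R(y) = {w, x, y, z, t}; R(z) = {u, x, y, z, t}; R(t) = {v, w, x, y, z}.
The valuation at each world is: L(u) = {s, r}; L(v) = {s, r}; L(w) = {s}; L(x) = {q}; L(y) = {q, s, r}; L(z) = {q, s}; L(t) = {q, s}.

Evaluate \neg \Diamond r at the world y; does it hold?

No

At y: \Diamond r is true, so \neg \Diamond r is false.
  At y: \Diamond r requires r at some successor in {w, x, y, z, t}.
    r holds at y, so \Diamond r is true at y.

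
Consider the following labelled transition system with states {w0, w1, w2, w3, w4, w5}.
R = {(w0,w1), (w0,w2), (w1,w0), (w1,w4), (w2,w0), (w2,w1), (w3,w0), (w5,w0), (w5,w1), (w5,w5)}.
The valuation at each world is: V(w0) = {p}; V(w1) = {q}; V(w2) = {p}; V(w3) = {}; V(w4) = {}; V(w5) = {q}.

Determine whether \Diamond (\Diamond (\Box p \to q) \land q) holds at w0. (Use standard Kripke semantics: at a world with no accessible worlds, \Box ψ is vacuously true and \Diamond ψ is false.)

Yes

Recall that \Box ψ holds at a world iff ψ holds at every accessible world, and \Diamond ψ holds iff ψ holds at some accessible world.
At w0: \Diamond (\Diamond (\Box p \to q) \land q) requires \Diamond (\Box p \to q) \land q at some successor in {w1, w2}.
  \Diamond (\Box p \to q) \land q holds at w1, so \Diamond (\Diamond (\Box p \to q) \land q) is true at w0.
    At w1: \Diamond (\Box p \to q) is true, q is true, so \Diamond (\Box p \to q) \land q is true.
      At w1: \Diamond (\Box p \to q) requires \Box p \to q at some successor in {w0, w4}.
        \Box p \to q holds at w0, so \Diamond (\Box p \to q) is true at w1.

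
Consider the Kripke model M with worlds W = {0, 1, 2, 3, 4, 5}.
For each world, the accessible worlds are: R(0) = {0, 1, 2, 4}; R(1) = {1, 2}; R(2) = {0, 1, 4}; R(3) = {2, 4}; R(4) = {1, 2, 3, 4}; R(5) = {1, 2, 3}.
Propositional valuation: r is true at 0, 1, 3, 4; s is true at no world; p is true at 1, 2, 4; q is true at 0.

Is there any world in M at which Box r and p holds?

Yes

Let φ = Box r and p. Evaluate φ at each world:
  0 (successors {0, 1, 2, 4}): φ is false.
  1 (successors {1, 2}): φ is false.
  2 (successors {0, 1, 4}): φ is true.
  3 (successors {2, 4}): φ is false.
  4 (successors {1, 2, 3, 4}): φ is false.
  5 (successors {1, 2, 3}): φ is false.
Detail at 2 (witness):
  At 2: Box r is true, p is true, so Box r and p is true.
    At 2: Box r requires r at every successor {0, 1, 4}.
      At 0: r is true.
      At 1: r is true.
      At 4: r is true.
    So Box r is true at 2.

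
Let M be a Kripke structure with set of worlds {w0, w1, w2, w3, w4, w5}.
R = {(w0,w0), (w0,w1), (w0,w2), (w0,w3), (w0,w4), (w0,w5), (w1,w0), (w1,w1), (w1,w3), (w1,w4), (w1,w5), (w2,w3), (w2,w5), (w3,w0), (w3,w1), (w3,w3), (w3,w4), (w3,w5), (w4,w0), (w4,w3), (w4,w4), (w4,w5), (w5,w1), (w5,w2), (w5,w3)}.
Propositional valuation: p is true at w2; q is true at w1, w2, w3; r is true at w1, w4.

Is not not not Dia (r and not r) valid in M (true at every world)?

Yes

Let φ = not not not Dia (r and not r). Evaluate φ at each world:
  w0 (successors {w0, w1, w2, w3, w4, w5}): φ is true.
  w1 (successors {w0, w1, w3, w4, w5}): φ is true.
  w2 (successors {w3, w5}): φ is true.
  w3 (successors {w0, w1, w3, w4, w5}): φ is true.
  w4 (successors {w0, w3, w4, w5}): φ is true.
  w5 (successors {w1, w2, w3}): φ is true.
For instance, at w1:
  At w1: not not Dia (r and not r) is false, so not not not Dia (r and not r) is true.
    At w1: not Dia (r and not r) is true, so not not Dia (r and not r) is false.
      At w1: Dia (r and not r) is false, so not Dia (r and not r) is true.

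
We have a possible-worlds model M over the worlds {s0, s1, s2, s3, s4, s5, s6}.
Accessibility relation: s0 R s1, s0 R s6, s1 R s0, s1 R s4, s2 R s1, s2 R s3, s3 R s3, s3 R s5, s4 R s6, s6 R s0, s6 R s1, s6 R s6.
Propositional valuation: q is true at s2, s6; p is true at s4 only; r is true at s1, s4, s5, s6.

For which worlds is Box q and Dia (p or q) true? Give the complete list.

s4

Recall that Box ψ holds at a world iff ψ holds at every accessible world, and Dia ψ holds iff ψ holds at some accessible world.
Let φ = Box q and Dia (p or q). Evaluate φ at each world:
  s0 (successors {s1, s6}): φ is false.
  s1 (successors {s0, s4}): φ is false.
  s2 (successors {s1, s3}): φ is false.
  s3 (successors {s3, s5}): φ is false.
  s4 (successors {s6}): φ is true.
  s5 (successors ∅): φ is false.
  s6 (successors {s0, s1, s6}): φ is false.
For instance, at s0:
  At s0: Box q is false, Dia (p or q) is true, so Box q and Dia (p or q) is false.
    At s0: Box q requires q at every successor {s1, s6}.
      q fails at s1, so Box q is false at s0.
    At s0: Dia (p or q) requires p or q at some successor in {s1, s6}.
      p or q holds at s6, so Dia (p or q) is true at s0.
Satisfying worlds: {s4}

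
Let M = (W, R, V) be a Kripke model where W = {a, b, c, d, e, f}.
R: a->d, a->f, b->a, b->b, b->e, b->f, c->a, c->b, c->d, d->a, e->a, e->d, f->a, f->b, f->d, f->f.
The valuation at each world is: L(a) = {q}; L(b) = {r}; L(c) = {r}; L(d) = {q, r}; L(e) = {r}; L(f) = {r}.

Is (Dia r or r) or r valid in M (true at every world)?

Recall that Dia ψ holds at a world iff ψ holds at some accessible world.
Let φ = (Dia r or r) or r. Evaluate φ at each world:
  a (successors {d, f}): φ is true.
  b (successors {a, b, e, f}): φ is true.
  c (successors {a, b, d}): φ is true.
  d (successors {a}): φ is true.
  e (successors {a, d}): φ is true.
  f (successors {a, b, d, f}): φ is true.
For instance, at f:
  At f: Dia r or r is true, r is true, so (Dia r or r) or r is true.
    At f: Dia r is true, r is true, so Dia r or r is true.
      At f: Dia r requires r at some successor in {a, b, d, f}.
        r holds at b, so Dia r is true at f.

Yes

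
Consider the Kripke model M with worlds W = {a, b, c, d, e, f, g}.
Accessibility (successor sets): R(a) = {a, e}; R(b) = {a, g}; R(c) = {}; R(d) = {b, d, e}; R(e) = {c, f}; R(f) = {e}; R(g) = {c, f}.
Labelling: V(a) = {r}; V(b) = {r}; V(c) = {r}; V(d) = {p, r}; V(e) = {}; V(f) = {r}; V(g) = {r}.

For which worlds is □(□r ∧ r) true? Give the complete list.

c

Recall that □ψ holds at a world iff ψ holds at every accessible world, and ◇ψ holds iff ψ holds at some accessible world.
Let φ = □(□r ∧ r). Evaluate φ at each world:
  a (successors {a, e}): φ is false.
  b (successors {a, g}): φ is false.
  c (successors ∅): φ is true.
  d (successors {b, d, e}): φ is false.
  e (successors {c, f}): φ is false.
  f (successors {e}): φ is false.
  g (successors {c, f}): φ is false.
For instance, at a:
  At a: □(□r ∧ r) requires □r ∧ r at every successor {a, e}.
    □r ∧ r fails at a, so □(□r ∧ r) is false at a.
      At a: □r is false, r is true, so □r ∧ r is false.
Satisfying worlds: {c}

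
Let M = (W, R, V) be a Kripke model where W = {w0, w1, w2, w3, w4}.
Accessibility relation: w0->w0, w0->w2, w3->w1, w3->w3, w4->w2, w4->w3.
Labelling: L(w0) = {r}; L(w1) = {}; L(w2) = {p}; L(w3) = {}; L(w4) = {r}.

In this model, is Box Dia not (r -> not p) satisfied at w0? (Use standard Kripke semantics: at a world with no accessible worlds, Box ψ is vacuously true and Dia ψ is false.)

Recall that Box ψ holds at a world iff ψ holds at every accessible world, and Dia ψ holds iff ψ holds at some accessible world.
At w0: Box Dia not (r -> not p) requires Dia not (r -> not p) at every successor {w0, w2}.
  Dia not (r -> not p) fails at w0, so Box Dia not (r -> not p) is false at w0.
    At w0: Dia not (r -> not p) requires not (r -> not p) at some successor in {w0, w2}.
      At w0: not (r -> not p) is false.
      At w2: not (r -> not p) is false.
    So Dia not (r -> not p) is false at w0.

No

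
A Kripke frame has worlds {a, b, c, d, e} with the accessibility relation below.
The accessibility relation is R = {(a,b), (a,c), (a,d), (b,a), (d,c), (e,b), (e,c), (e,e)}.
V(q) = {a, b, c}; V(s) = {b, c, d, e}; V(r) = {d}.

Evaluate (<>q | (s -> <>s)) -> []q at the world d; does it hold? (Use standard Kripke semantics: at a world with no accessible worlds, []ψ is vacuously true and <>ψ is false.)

Yes

At d: <>q | (s -> <>s) is true, []q is true, so (<>q | (s -> <>s)) -> []q is true.
  At d: <>q is true, s -> <>s is true, so <>q | (s -> <>s) is true.
    At d: <>q requires q at some successor in {c}.
      q holds at c, so <>q is true at d.
    At d: s is true, <>s is true, so s -> <>s is true.
      At d: <>s requires s at some successor in {c}.
        s holds at c, so <>s is true at d.
  At d: []q requires q at every successor {c}.
    At c: q is true.
  So []q is true at d.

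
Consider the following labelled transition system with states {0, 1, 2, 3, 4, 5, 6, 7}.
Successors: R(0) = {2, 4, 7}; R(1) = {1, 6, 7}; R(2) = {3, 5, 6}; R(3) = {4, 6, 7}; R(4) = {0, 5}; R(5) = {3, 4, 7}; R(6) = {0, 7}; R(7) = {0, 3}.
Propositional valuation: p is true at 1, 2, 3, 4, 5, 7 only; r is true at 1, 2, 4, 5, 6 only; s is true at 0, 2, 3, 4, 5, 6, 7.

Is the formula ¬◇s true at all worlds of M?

Recall that ◇ψ holds at a world iff ψ holds at some accessible world.
Let φ = ¬◇s. Evaluate φ at each world:
  0 (successors {2, 4, 7}): φ is false.
  1 (successors {1, 6, 7}): φ is false.
  2 (successors {3, 5, 6}): φ is false.
  3 (successors {4, 6, 7}): φ is false.
  4 (successors {0, 5}): φ is false.
  5 (successors {3, 4, 7}): φ is false.
  6 (successors {0, 7}): φ is false.
  7 (successors {0, 3}): φ is false.
Detail at 0 (counterexample):
  At 0: ◇s is true, so ¬◇s is false.
    At 0: ◇s requires s at some successor in {2, 4, 7}.
      s holds at 2, so ◇s is true at 0.

No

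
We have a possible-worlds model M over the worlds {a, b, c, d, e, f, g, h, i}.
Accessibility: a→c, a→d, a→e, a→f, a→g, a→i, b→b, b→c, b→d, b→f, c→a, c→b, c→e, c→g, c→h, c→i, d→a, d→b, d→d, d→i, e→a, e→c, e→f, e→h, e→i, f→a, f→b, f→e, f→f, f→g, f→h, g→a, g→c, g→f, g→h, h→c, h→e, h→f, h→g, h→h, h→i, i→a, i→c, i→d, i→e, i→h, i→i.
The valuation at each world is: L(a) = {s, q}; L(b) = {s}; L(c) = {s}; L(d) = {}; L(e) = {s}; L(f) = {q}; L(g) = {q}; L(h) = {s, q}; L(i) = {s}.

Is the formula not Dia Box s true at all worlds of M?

Yes

Recall that Box ψ holds at a world iff ψ holds at every accessible world, and Dia ψ holds iff ψ holds at some accessible world.
Let φ = not Dia Box s. Evaluate φ at each world:
  a (successors {c, d, e, f, g, i}): φ is true.
  b (successors {b, c, d, f}): φ is true.
  c (successors {a, b, e, g, h, i}): φ is true.
  d (successors {a, b, d, i}): φ is true.
  e (successors {a, c, f, h, i}): φ is true.
  f (successors {a, b, e, f, g, h}): φ is true.
  g (successors {a, c, f, h}): φ is true.
  h (successors {c, e, f, g, h, i}): φ is true.
  i (successors {a, c, d, e, h, i}): φ is true.
For instance, at e:
  At e: Dia Box s is false, so not Dia Box s is true.
    At e: Dia Box s requires Box s at some successor in {a, c, f, h, i}.
      At a: Box s is false.
      At c: Box s is false.
      At f: Box s is false.
      At h: Box s is false.
      At i: Box s is false.
    So Dia Box s is false at e.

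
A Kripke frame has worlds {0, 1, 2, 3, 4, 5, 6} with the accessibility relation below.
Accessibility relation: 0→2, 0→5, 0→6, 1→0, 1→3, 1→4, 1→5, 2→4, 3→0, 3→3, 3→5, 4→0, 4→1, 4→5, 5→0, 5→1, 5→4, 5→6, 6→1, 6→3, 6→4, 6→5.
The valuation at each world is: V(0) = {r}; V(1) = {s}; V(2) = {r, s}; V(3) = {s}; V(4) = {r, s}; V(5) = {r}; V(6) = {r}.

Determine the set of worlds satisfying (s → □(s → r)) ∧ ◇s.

0, 2, 5, 6

Let φ = (s → □(s → r)) ∧ ◇s. Evaluate φ at each world:
  0 (successors {2, 5, 6}): φ is true.
  1 (successors {0, 3, 4, 5}): φ is false.
  2 (successors {4}): φ is true.
  3 (successors {0, 3, 5}): φ is false.
  4 (successors {0, 1, 5}): φ is false.
  5 (successors {0, 1, 4, 6}): φ is true.
  6 (successors {1, 3, 4, 5}): φ is true.
For instance, at 4:
  At 4: s → □(s → r) is false, ◇s is true, so (s → □(s → r)) ∧ ◇s is false.
    At 4: s is true, □(s → r) is false, so s → □(s → r) is false.
      At 4: □(s → r) requires s → r at every successor {0, 1, 5}.
        s → r fails at 1, so □(s → r) is false at 4.
    At 4: ◇s requires s at some successor in {0, 1, 5}.
      s holds at 1, so ◇s is true at 4.
Satisfying worlds: {0, 2, 5, 6}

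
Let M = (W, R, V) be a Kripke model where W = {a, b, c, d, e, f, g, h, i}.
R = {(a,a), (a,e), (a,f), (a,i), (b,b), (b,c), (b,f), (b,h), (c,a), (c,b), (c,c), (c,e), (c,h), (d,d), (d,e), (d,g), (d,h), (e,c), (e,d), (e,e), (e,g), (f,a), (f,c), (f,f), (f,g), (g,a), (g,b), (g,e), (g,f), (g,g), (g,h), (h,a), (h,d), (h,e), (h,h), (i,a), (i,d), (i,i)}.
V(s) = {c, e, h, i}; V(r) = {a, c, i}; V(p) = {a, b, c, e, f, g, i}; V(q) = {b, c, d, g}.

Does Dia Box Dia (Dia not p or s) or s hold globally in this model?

Let φ = Dia Box Dia (Dia not p or s) or s. Evaluate φ at each world:
  a (successors {a, e, f, i}): φ is true.
  b (successors {b, c, f, h}): φ is true.
  c (successors {a, b, c, e, h}): φ is true.
  d (successors {d, e, g, h}): φ is true.
  e (successors {c, d, e, g}): φ is true.
  f (successors {a, c, f, g}): φ is true.
  g (successors {a, b, e, f, g, h}): φ is true.
  h (successors {a, d, e, h}): φ is true.
  i (successors {a, d, i}): φ is true.
For instance, at g:
  At g: Dia Box Dia (Dia not p or s) is true, s is false, so Dia Box Dia (Dia not p or s) or s is true.
    At g: Dia Box Dia (Dia not p or s) requires Box Dia (Dia not p or s) at some successor in {a, b, e, f, g, h}.
      Box Dia (Dia not p or s) holds at a, so Dia Box Dia (Dia not p or s) is true at g.

Yes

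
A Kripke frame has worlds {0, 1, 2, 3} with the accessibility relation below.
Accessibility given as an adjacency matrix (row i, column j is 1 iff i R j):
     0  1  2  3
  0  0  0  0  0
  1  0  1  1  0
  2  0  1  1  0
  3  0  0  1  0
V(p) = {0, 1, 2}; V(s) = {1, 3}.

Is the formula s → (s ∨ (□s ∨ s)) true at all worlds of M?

Let φ = s → (s ∨ (□s ∨ s)). Evaluate φ at each world:
  0 (successors ∅): φ is true.
  1 (successors {1, 2}): φ is true.
  2 (successors {1, 2}): φ is true.
  3 (successors {2}): φ is true.
For instance, at 3:
  At 3: s is true, s ∨ (□s ∨ s) is true, so s → (s ∨ (□s ∨ s)) is true.
    At 3: s is true, □s ∨ s is true, so s ∨ (□s ∨ s) is true.
      At 3: □s is false, s is true, so □s ∨ s is true.

Yes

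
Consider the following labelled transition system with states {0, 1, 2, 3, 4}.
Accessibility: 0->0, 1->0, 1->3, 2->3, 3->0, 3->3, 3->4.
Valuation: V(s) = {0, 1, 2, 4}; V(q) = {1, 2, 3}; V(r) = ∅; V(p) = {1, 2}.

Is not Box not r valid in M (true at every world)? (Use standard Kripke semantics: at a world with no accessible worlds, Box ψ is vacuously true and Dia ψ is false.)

Let φ = not Box not r. Evaluate φ at each world:
  0 (successors {0}): φ is false.
  1 (successors {0, 3}): φ is false.
  2 (successors {3}): φ is false.
  3 (successors {0, 3, 4}): φ is false.
  4 (successors ∅): φ is false.
Detail at 0 (counterexample):
  At 0: Box not r is true, so not Box not r is false.
    At 0: Box not r requires not r at every successor {0}.
      At 0: not r is true.
    So Box not r is true at 0.

No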